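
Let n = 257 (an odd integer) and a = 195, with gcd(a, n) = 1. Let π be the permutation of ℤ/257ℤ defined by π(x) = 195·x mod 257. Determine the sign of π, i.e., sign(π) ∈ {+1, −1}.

Trace 248: π^k(248) = [248, 44, 99, 30, 196, 184, 157] for k=0..6.
Cycle type of π: 128×2 + 1; total 3 cycles.
sign(π) = (−1)^{n − #cycles} = (−1)^{257−3} = (−1)^254 = +1.

+1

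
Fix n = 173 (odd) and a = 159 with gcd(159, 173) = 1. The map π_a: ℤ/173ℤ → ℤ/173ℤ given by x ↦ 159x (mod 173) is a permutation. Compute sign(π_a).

Trace 15: π^k(15) = [15, 136, 172, 14, 150, 149, 163] for k=0..6.
The orbit structure of x ↦ 159x mod 173: 3 orbits of sizes [86, 86, 1].
173 − 3 = 170 transpositions; sign(π) = (−1)^170 = +1.
The Jacobi symbol (159|173) = +1 (Zolotarev) agrees.

+1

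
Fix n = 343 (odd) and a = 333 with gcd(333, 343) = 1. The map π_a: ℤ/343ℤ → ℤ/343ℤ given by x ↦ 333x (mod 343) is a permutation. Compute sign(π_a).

+1

Start at x=303: 303 → 57 → 116 → 212 → 281 → 277 → 317 → … (one orbit).
Cycle type of π: 147×2 + 21×2 + 3×2 + 1; total 7 cycles.
sign(π) = (−1)^{n − #cycles} = (−1)^{343−7} = (−1)^336 = +1.
(333|343)_J = +1 (Zolotarev's lemma cross-check).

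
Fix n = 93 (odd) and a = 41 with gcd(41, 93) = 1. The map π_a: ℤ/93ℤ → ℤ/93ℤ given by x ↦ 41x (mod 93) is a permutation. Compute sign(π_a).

Orbit of 41 under x↦41x: [41, 7, 8, 49, 56, 64, 20]… (length divides ord_93(41)).
Cycle type of π: 30×2 + 15×2 + 2 + 1; total 6 cycles.
Σ(ℓ_i−1) = 93−6 = 87; sign = (−1)^87 = -1.
Check: (41/93) = -1 by Zolotarev.

-1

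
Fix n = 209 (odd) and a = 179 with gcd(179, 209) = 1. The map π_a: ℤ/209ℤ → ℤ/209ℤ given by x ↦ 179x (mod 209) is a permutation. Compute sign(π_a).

-1

Orbit of 58 under x↦179x: [58, 141, 159, 37, 144, 69, 20]… (length divides ord_209(179)).
Cycle lengths of π_179 on ℤ/209ℤ: [30, 30, 30, 30, 30, 30, 6, 6, 6, 5, 5, 1]; 12 cycles in total.
sign(π) = (−1)^{n − #cycles} = (−1)^{209−12} = (−1)^197 = -1.
Zolotarev: (179|209) = -1, matching the cycle-count sign.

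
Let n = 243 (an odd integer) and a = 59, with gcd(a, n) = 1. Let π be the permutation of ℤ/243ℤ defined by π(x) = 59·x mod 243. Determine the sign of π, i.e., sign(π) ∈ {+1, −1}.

Trace 164: π^k(164) = [164, 199, 77, 169, 8, 229, 146] for k=0..6.
Cycle lengths of π_59 on ℤ/243ℤ: [162, 54, 18, 6, 2, 1]; 6 cycles in total.
6 cycles on 243: each ℓ→(−1)^(ℓ−1), product (−1)^237 = -1.

-1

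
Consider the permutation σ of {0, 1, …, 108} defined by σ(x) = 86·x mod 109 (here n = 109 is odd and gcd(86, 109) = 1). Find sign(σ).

-1

Trace 33: π^k(33) = [33, 4, 17, 45, 55, 43, 101] for k=0..6.
Decompose π into cycles: lengths [36, 36, 36, 1] (4 cycles, including the fixed point 0).
n − c = 109 − 4 = 105; sign = (−1)^105 = -1.
The Jacobi symbol (86|109) = -1 (Zolotarev) agrees.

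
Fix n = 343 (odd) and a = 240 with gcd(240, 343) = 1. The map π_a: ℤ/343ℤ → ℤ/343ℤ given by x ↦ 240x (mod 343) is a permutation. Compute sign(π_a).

+1

Start at x=324: 324 → 242 → 113 → 23 → 32 → 134 → 261 → … (one orbit).
Cycle lengths of π_240 on ℤ/343ℤ: [147, 147, 21, 21, 3, 3, 1]; 7 cycles in total.
sign(π) = (−1)^{n − #cycles} = (−1)^{343−7} = (−1)^336 = +1.
Via Zolotarev, sign(π_{240}) = (240|343) = +1.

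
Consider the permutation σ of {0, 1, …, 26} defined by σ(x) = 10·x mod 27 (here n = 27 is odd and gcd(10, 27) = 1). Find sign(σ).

Start at x=10: 10 → 19 → 1 → 10 (one orbit).
π_10 has 15 disjoint cycles with lengths [3, 3, 3, 3, 3, 3, 1, 1, 1, 1, 1, 1, 1, 1, 1] on {0,…,26}.
With 15 cycles on 27 points, sign = (−1)^{27−15} = +1.
The Jacobi symbol (10|27) = +1 (Zolotarev) agrees.

+1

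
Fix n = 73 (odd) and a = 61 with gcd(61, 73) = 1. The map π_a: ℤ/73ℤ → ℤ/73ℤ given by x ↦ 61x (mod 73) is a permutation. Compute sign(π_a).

+1

Start at x=25: 25 → 65 → 23 → 16 → 27 → 41 → 19 → … (one orbit).
Cycle lengths of π_61 on ℤ/73ℤ: [36, 36, 1]; 3 cycles in total.
3 cycles on 73: each ℓ→(−1)^(ℓ−1), product (−1)^70 = +1.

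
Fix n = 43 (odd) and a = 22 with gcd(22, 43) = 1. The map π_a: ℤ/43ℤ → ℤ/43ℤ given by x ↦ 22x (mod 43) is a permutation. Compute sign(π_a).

-1

Trace 2: π^k(2) = [2, 1, 22, 11, 27, 35, 39] for k=0..6.
π_22 has 4 disjoint cycles with lengths [14, 14, 14, 1] on {0,…,42}.
With 4 cycles on 43 points, sign = (−1)^{43−4} = -1.
Zolotarev: (22|43) = -1, matching the cycle-count sign.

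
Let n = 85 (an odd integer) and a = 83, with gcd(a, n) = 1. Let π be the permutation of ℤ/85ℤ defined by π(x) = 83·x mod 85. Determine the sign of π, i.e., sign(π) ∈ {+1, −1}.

Trace 83: π^k(83) = [83, 4, 77, 16, 53, 64, 42] for k=0..6.
π_83 has 12 disjoint cycles with lengths [8, 8, 8, 8, 8, 8, 8, 8, 8, 8, 4, 1] on {0,…,84}.
With 12 cycles on 85 points, sign = (−1)^{85−12} = -1.

-1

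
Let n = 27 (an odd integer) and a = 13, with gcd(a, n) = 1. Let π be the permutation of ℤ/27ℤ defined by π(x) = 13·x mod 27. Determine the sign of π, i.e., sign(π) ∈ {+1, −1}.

Orbit of 7 under x↦13x: [7, 10, 22, 16, 19, 4, 25]… (length divides ord_27(13)).
The orbit structure of x ↦ 13x mod 27: 7 orbits of sizes [9, 9, 3, 3, 1, 1, 1].
Σ(ℓ_i−1) = 27−7 = 20; sign = (−1)^20 = +1.

+1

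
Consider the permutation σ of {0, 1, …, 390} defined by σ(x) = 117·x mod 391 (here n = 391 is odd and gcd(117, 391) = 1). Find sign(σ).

Trace 234: π^k(234) = [234, 8, 154, 32, 225, 128, 118] for k=0..6.
9 cycles of lengths [88, 88, 88, 88, 11, 11, 8, 8, 1].
391 − 9 = 382 transpositions; sign(π) = (−1)^382 = +1.
(117|391)_J = +1 (Zolotarev's lemma cross-check).

+1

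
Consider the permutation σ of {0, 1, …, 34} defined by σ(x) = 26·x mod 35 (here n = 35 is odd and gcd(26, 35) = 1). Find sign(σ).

-1

Trace 31: π^k(31) = [31, 1, 26, 11, 6, 16] for k=0..5.
Cycle lengths of π_26 on ℤ/35ℤ: [6, 6, 6, 6, 6, 1, 1, 1, 1, 1]; 10 cycles in total.
Σ(ℓ_i−1) = 35−10 = 25; sign = (−1)^25 = -1.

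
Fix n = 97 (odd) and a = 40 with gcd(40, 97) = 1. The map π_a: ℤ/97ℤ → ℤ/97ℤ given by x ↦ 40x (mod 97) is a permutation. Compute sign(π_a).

-1

Trace 6: π^k(6) = [6, 46, 94, 74, 50, 60, 72] for k=0..6.
The orbit structure of x ↦ 40x mod 97: 2 orbits of sizes [96, 1].
n − c = 97 − 2 = 95; sign = (−1)^95 = -1.
Zolotarev: (40|97) = -1, matching the cycle-count sign.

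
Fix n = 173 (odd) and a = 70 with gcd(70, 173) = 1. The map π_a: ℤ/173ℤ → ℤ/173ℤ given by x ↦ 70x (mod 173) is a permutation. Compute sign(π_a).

-1

Start at x=152: 152 → 87 → 35 → 28 → 57 → 11 → 78 → … (one orbit).
Decompose π into cycles: lengths [172, 1] (2 cycles, including the fixed point 0).
173 − 2 = 171 transpositions; sign(π) = (−1)^171 = -1.
Via Zolotarev, sign(π_{70}) = (70|173) = -1.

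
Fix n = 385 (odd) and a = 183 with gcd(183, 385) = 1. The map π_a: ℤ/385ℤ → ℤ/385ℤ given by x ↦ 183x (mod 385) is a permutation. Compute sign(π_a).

Trace 36: π^k(36) = [36, 43, 169, 127, 141, 8, 309] for k=0..6.
Decompose π into cycles: lengths [20, 20, 20, 20, 20, 20, 20, 20, 20, 20, 20, 20, 20, 20, 10, 10, 10, 10, 10, 10, 10, 4, 4, 4, 4, 4, 4, 4, 1, 1, 1, 1, 1, 1, 1] (35 cycles, including the fixed point 0).
n − c = 385 − 35 = 350; sign = (−1)^350 = +1.
Check: (183/385) = +1 by Zolotarev.

+1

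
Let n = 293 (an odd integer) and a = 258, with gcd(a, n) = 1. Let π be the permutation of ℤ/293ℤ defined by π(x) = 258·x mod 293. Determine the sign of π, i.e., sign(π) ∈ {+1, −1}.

Orbit of 100 under x↦258x: [100, 16, 26, 262, 206, 115, 77]… (length divides ord_293(258)).
Cycle lengths of π_258 on ℤ/293ℤ: [73, 73, 73, 73, 1]; 5 cycles in total.
293 − 5 = 288 transpositions; sign(π) = (−1)^288 = +1.
Check: (258/293) = +1 by Zolotarev.

+1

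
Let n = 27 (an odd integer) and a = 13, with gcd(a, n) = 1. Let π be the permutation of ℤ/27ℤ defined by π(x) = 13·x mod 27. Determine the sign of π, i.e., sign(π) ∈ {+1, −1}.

+1

Orbit of 13 under x↦13x: [13, 7, 10, 22, 16, 19, 4]… (length divides ord_27(13)).
Cycle lengths of π_13 on ℤ/27ℤ: [9, 9, 3, 3, 1, 1, 1]; 7 cycles in total.
With 7 cycles on 27 points, sign = (−1)^{27−7} = +1.
Check: (13/27) = +1 by Zolotarev.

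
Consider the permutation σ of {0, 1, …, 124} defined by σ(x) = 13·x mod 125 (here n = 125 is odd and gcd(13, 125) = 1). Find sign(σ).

-1

Orbit of 108 under x↦13x: [108, 29, 2, 26, 88, 19, 122]… (length divides ord_125(13)).
π_13 has 4 disjoint cycles with lengths [100, 20, 4, 1] on {0,…,124}.
125 − 4 = 121 transpositions; sign(π) = (−1)^121 = -1.
Via Zolotarev, sign(π_{13}) = (13|125) = -1.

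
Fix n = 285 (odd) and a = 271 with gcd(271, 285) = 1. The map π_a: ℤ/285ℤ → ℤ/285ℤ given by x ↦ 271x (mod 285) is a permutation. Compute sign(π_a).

Orbit of 106 under x↦271x: [106, 226, 256, 121, 16, 61, 1]… (length divides ord_285(271)).
45 cycles of lengths [9, 9, 9, 9, 9, 9, 9, 9, 9, 9, 9, 9, 9, 9, 9, 9, 9, 9, 9, 9, 9, 9, 9, 9, 9, 9, 9, 9, 9, 9, 1, 1, 1, 1, 1, 1, 1, 1, 1, 1, 1, 1, 1, 1, 1].
n − c = 285 − 45 = 240; sign = (−1)^240 = +1.
The Jacobi symbol (271|285) = +1 (Zolotarev) agrees.

+1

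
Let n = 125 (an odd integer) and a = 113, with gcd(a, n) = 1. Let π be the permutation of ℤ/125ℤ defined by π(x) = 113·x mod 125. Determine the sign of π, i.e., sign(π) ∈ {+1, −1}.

Orbit of 46 under x↦113x: [46, 73, 124, 12, 106, 103, 14]… (length divides ord_125(113)).
Cycle type of π: 100 + 20 + 4 + 1; total 4 cycles.
With 4 cycles on 125 points, sign = (−1)^{125−4} = -1.

-1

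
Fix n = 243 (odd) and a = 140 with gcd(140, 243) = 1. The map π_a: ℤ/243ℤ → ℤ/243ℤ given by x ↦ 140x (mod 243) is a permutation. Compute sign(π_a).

-1

Orbit of 167 under x↦140x: [167, 52, 233, 58, 101, 46, 122]… (length divides ord_243(140)).
Cycle type of π: 162 + 54 + 18 + 6 + 2 + 1; total 6 cycles.
6 cycles on 243: each ℓ→(−1)^(ℓ−1), product (−1)^237 = -1.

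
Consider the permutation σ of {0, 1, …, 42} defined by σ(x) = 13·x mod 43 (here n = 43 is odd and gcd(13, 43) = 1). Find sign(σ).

Trace 13: π^k(13) = [13, 40, 4, 9, 31, 16, 36] for k=0..6.
π_13 has 3 disjoint cycles with lengths [21, 21, 1] on {0,…,42}.
43 − 3 = 40 transpositions; sign(π) = (−1)^40 = +1.
The Jacobi symbol (13|43) = +1 (Zolotarev) agrees.

+1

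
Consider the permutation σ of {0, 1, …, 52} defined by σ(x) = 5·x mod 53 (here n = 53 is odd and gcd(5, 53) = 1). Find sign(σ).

Trace 48: π^k(48) = [48, 28, 34, 11, 2, 10, 50] for k=0..6.
π_5 has 2 disjoint cycles with lengths [52, 1] on {0,…,52}.
2 cycles on 53: each ℓ→(−1)^(ℓ−1), product (−1)^51 = -1.
The Jacobi symbol (5|53) = -1 (Zolotarev) agrees.

-1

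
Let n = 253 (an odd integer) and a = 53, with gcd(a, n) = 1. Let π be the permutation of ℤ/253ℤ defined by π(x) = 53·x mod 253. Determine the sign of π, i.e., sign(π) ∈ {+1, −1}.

-1

Orbit of 174 under x↦53x: [174, 114, 223, 181, 232, 152, 213]… (length divides ord_253(53)).
Decompose π into cycles: lengths [110, 110, 22, 5, 5, 1] (6 cycles, including the fixed point 0).
n − c = 253 − 6 = 247; sign = (−1)^247 = -1.
Check: (53/253) = -1 by Zolotarev.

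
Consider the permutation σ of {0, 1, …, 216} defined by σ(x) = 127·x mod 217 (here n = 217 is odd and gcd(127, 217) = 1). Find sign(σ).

Trace 57: π^k(57) = [57, 78, 141, 113, 29, 211, 106] for k=0..6.
Decompose π into cycles: lengths [30, 30, 30, 30, 30, 30, 30, 1, 1, 1, 1, 1, 1, 1] (14 cycles, including the fixed point 0).
n − c = 217 − 14 = 203; sign = (−1)^203 = -1.

-1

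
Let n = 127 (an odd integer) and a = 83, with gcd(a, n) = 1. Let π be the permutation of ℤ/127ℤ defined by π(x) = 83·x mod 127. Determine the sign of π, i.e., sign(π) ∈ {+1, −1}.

Start at x=88: 88 → 65 → 61 → 110 → 113 → 108 → 74 → … (one orbit).
The orbit structure of x ↦ 83x mod 127: 2 orbits of sizes [126, 1].
With 2 cycles on 127 points, sign = (−1)^{127−2} = -1.
Via Zolotarev, sign(π_{83}) = (83|127) = -1.

-1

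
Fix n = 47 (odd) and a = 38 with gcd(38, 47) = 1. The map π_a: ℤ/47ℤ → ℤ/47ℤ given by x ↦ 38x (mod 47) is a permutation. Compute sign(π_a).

Orbit of 9 under x↦38x: [9, 13, 24, 19, 17, 35, 14]… (length divides ord_47(38)).
Decompose π into cycles: lengths [46, 1] (2 cycles, including the fixed point 0).
With 2 cycles on 47 points, sign = (−1)^{47−2} = -1.
Via Zolotarev, sign(π_{38}) = (38|47) = -1.

-1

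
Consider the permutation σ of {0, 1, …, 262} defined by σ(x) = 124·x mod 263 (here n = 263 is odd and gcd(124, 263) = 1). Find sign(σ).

Start at x=256: 256 → 184 → 198 → 93 → 223 → 37 → 117 → … (one orbit).
Cycle type of π: 131×2 + 1; total 3 cycles.
sign(π) = (−1)^{n − #cycles} = (−1)^{263−3} = (−1)^260 = +1.
Zolotarev: (124|263) = +1, matching the cycle-count sign.

+1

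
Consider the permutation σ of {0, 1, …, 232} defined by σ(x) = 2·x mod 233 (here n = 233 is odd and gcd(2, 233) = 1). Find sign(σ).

+1

Start at x=38: 38 → 76 → 152 → 71 → 142 → 51 → 102 → … (one orbit).
π_2 has 9 disjoint cycles with lengths [29, 29, 29, 29, 29, 29, 29, 29, 1] on {0,…,232}.
233 − 9 = 224 transpositions; sign(π) = (−1)^224 = +1.
Check: (2/233) = +1 by Zolotarev.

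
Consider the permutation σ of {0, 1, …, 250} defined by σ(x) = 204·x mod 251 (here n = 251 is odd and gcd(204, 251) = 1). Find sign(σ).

+1

Trace 69: π^k(69) = [69, 20, 64, 4, 63, 51, 113] for k=0..6.
π_204 has 11 disjoint cycles with lengths [25, 25, 25, 25, 25, 25, 25, 25, 25, 25, 1] on {0,…,250}.
Σ(ℓ_i−1) = 251−11 = 240; sign = (−1)^240 = +1.
(204|251)_J = +1 (Zolotarev's lemma cross-check).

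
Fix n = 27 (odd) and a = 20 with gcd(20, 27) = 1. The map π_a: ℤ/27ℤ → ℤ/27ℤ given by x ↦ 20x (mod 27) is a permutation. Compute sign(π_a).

-1

Trace 23: π^k(23) = [23, 1, 20, 22, 8, 25, 14] for k=0..6.
4 cycles of lengths [18, 6, 2, 1].
n − c = 27 − 4 = 23; sign = (−1)^23 = -1.
Check: (20/27) = -1 by Zolotarev.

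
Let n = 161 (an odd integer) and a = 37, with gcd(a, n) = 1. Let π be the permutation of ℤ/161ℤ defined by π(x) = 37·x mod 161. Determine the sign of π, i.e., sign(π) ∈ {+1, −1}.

Trace 158: π^k(158) = [158, 50, 79, 25, 120, 93, 60] for k=0..6.
The orbit structure of x ↦ 37x mod 161: 6 orbits of sizes [66, 66, 22, 3, 3, 1].
6 cycles on 161: each ℓ→(−1)^(ℓ−1), product (−1)^155 = -1.
Check: (37/161) = -1 by Zolotarev.

-1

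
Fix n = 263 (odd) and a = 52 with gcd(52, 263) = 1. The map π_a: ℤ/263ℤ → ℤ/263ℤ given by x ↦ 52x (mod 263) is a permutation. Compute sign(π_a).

Orbit of 207 under x↦52x: [207, 244, 64, 172, 2, 104, 148]… (length divides ord_263(52)).
Cycle type of π: 131×2 + 1; total 3 cycles.
Σ(ℓ_i−1) = 263−3 = 260; sign = (−1)^260 = +1.
The Jacobi symbol (52|263) = +1 (Zolotarev) agrees.

+1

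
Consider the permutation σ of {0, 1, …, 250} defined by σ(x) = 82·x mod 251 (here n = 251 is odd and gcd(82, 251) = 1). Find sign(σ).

Orbit of 122 under x↦82x: [122, 215, 60, 151, 83, 29, 119]… (length divides ord_251(82)).
π_82 has 2 disjoint cycles with lengths [250, 1] on {0,…,250}.
n − c = 251 − 2 = 249; sign = (−1)^249 = -1.

-1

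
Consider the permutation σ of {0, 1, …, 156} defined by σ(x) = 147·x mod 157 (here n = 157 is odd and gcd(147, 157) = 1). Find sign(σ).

Trace 11: π^k(11) = [11, 47, 1, 147, 100, 99, 109] for k=0..6.
Cycle lengths of π_147 on ℤ/157ℤ: [39, 39, 39, 39, 1]; 5 cycles in total.
5 cycles on 157: each ℓ→(−1)^(ℓ−1), product (−1)^152 = +1.
Check: (147/157) = +1 by Zolotarev.

+1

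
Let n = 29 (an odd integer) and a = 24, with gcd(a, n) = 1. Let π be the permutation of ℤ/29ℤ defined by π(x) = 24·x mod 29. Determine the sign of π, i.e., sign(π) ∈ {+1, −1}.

Trace 7: π^k(7) = [7, 23, 1, 24, 25, 20, 16] for k=0..6.
Decompose π into cycles: lengths [7, 7, 7, 7, 1] (5 cycles, including the fixed point 0).
sign(π) = (−1)^{n − #cycles} = (−1)^{29−5} = (−1)^24 = +1.
The Jacobi symbol (24|29) = +1 (Zolotarev) agrees.

+1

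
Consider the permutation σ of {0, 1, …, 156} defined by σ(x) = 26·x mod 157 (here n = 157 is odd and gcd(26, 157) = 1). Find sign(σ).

-1

Orbit of 18 under x↦26x: [18, 154, 79, 13, 24, 153, 53]… (length divides ord_157(26)).
Decompose π into cycles: lengths [156, 1] (2 cycles, including the fixed point 0).
2 cycles on 157: each ℓ→(−1)^(ℓ−1), product (−1)^155 = -1.
Check: (26/157) = -1 by Zolotarev.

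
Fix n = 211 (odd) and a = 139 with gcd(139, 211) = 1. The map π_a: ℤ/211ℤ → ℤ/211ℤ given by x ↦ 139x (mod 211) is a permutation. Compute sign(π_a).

+1

Orbit of 101 under x↦139x: [101, 113, 93, 56, 188, 179, 194]… (length divides ord_211(139)).
π_139 has 3 disjoint cycles with lengths [105, 105, 1] on {0,…,210}.
sign(π) = (−1)^{n − #cycles} = (−1)^{211−3} = (−1)^208 = +1.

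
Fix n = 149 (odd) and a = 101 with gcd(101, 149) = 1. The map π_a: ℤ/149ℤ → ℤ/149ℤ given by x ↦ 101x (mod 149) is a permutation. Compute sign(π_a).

-1

Trace 119: π^k(119) = [119, 99, 16, 126, 61, 52, 37] for k=0..6.
Cycle lengths of π_101 on ℤ/149ℤ: [148, 1]; 2 cycles in total.
2 cycles on 149: each ℓ→(−1)^(ℓ−1), product (−1)^147 = -1.
Zolotarev: (101|149) = -1, matching the cycle-count sign.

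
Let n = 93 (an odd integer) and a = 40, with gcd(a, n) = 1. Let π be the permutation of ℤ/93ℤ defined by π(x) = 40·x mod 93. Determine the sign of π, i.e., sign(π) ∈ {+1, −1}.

Start at x=25: 25 → 70 → 10 → 28 → 4 → 67 → 76 → … (one orbit).
π_40 has 9 disjoint cycles with lengths [15, 15, 15, 15, 15, 15, 1, 1, 1] on {0,…,92}.
n − c = 93 − 9 = 84; sign = (−1)^84 = +1.

+1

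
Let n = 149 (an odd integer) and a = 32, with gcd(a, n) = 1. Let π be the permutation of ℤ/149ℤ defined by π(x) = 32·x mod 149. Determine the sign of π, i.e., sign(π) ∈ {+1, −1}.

Orbit of 124 under x↦32x: [124, 94, 28, 2, 64, 111, 125]… (length divides ord_149(32)).
2 cycles of lengths [148, 1].
n − c = 149 − 2 = 147; sign = (−1)^147 = -1.

-1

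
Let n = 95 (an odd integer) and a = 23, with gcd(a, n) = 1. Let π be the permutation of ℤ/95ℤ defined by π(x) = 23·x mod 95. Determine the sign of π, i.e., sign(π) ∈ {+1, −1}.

Trace 77: π^k(77) = [77, 61, 73, 64, 47, 36, 68] for k=0..6.
The orbit structure of x ↦ 23x mod 95: 6 orbits of sizes [36, 36, 9, 9, 4, 1].
n − c = 95 − 6 = 89; sign = (−1)^89 = -1.
(23|95)_J = -1 (Zolotarev's lemma cross-check).

-1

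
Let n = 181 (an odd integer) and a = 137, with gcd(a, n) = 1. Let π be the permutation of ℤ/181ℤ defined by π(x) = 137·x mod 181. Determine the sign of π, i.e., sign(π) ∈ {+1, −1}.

+1

Trace 126: π^k(126) = [126, 67, 129, 116, 145, 136, 170] for k=0..6.
π_137 has 3 disjoint cycles with lengths [90, 90, 1] on {0,…,180}.
Σ(ℓ_i−1) = 181−3 = 178; sign = (−1)^178 = +1.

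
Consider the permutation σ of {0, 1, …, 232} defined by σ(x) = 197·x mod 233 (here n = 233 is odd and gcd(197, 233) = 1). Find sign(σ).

+1

Start at x=135: 135 → 33 → 210 → 129 → 16 → 123 → 232 → … (one orbit).
3 cycles of lengths [116, 116, 1].
Σ(ℓ_i−1) = 233−3 = 230; sign = (−1)^230 = +1.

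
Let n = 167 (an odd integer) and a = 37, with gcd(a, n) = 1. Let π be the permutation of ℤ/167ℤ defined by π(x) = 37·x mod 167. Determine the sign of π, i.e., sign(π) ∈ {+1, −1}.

Trace 30: π^k(30) = [30, 108, 155, 57, 105, 44, 125] for k=0..6.
Cycle type of π: 166 + 1; total 2 cycles.
Σ(ℓ_i−1) = 167−2 = 165; sign = (−1)^165 = -1.

-1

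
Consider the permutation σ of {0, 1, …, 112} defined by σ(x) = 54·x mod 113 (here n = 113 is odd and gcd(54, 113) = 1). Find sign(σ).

Orbit of 80 under x↦54x: [80, 26, 48, 106, 74, 41, 67]… (length divides ord_113(54)).
Cycle type of π: 112 + 1; total 2 cycles.
2 cycles on 113: each ℓ→(−1)^(ℓ−1), product (−1)^111 = -1.
Via Zolotarev, sign(π_{54}) = (54|113) = -1.

-1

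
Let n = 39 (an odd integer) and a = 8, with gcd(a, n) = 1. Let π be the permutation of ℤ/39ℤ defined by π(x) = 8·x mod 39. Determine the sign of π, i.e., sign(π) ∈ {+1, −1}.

+1

Trace 25: π^k(25) = [25, 5, 1, 8] for k=0..3.
11 cycles of lengths [4, 4, 4, 4, 4, 4, 4, 4, 4, 2, 1].
Σ(ℓ_i−1) = 39−11 = 28; sign = (−1)^28 = +1.
Via Zolotarev, sign(π_{8}) = (8|39) = +1.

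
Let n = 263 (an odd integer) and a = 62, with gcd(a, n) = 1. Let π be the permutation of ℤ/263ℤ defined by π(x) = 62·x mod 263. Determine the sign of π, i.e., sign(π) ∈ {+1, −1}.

+1

Orbit of 216 under x↦62x: [216, 242, 13, 17, 2, 124, 61]… (length divides ord_263(62)).
Cycle lengths of π_62 on ℤ/263ℤ: [131, 131, 1]; 3 cycles in total.
263 − 3 = 260 transpositions; sign(π) = (−1)^260 = +1.
(62|263)_J = +1 (Zolotarev's lemma cross-check).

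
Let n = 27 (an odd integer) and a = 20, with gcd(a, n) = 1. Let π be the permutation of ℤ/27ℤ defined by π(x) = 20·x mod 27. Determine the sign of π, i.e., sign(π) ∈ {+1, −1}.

-1

Start at x=10: 10 → 11 → 4 → 26 → 7 → 5 → 19 → … (one orbit).
Cycle type of π: 18 + 6 + 2 + 1; total 4 cycles.
4 cycles on 27: each ℓ→(−1)^(ℓ−1), product (−1)^23 = -1.
Zolotarev: (20|27) = -1, matching the cycle-count sign.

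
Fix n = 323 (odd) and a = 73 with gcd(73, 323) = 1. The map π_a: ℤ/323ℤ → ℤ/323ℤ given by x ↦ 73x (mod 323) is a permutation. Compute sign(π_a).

-1

Orbit of 9 under x↦73x: [9, 11, 157, 156, 83, 245, 120]… (length divides ord_323(73)).
6 cycles of lengths [144, 144, 16, 9, 9, 1].
With 6 cycles on 323 points, sign = (−1)^{323−6} = -1.
(73|323)_J = -1 (Zolotarev's lemma cross-check).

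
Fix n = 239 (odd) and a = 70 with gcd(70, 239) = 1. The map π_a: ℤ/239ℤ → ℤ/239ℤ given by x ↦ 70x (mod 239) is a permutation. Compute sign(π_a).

-1

Orbit of 168 under x↦70x: [168, 49, 84, 144, 42, 72, 21]… (length divides ord_239(70)).
π_70 has 2 disjoint cycles with lengths [238, 1] on {0,…,238}.
With 2 cycles on 239 points, sign = (−1)^{239−2} = -1.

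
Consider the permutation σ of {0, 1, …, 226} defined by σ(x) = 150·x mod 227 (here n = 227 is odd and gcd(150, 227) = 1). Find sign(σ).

Orbit of 69 under x↦150x: [69, 135, 47, 13, 134, 124, 213]… (length divides ord_227(150)).
The orbit structure of x ↦ 150x mod 227: 2 orbits of sizes [226, 1].
Σ(ℓ_i−1) = 227−2 = 225; sign = (−1)^225 = -1.
Zolotarev: (150|227) = -1, matching the cycle-count sign.

-1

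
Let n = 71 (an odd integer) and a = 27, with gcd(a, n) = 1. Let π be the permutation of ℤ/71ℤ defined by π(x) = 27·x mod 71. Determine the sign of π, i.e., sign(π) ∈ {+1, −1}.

Start at x=54: 54 → 38 → 32 → 12 → 40 → 15 → 50 → … (one orbit).
π_27 has 3 disjoint cycles with lengths [35, 35, 1] on {0,…,70}.
Σ(ℓ_i−1) = 71−3 = 68; sign = (−1)^68 = +1.
Via Zolotarev, sign(π_{27}) = (27|71) = +1.

+1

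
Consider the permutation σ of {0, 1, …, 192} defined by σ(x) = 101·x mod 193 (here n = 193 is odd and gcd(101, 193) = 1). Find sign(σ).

+1

Orbit of 64 under x↦101x: [64, 95, 138, 42, 189, 175, 112]… (length divides ord_193(101)).
Cycle type of π: 96×2 + 1; total 3 cycles.
With 3 cycles on 193 points, sign = (−1)^{193−3} = +1.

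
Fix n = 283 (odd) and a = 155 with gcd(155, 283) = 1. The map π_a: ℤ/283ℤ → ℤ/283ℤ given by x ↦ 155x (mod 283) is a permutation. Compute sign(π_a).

Start at x=264: 264 → 168 → 4 → 54 → 163 → 78 → 204 → … (one orbit).
Cycle lengths of π_155 on ℤ/283ℤ: [47, 47, 47, 47, 47, 47, 1]; 7 cycles in total.
7 cycles on 283: each ℓ→(−1)^(ℓ−1), product (−1)^276 = +1.

+1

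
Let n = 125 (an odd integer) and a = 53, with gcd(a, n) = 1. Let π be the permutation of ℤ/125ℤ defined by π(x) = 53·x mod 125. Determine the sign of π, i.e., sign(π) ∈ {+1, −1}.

Start at x=43: 43 → 29 → 37 → 86 → 58 → 74 → 47 → … (one orbit).
4 cycles of lengths [100, 20, 4, 1].
n − c = 125 − 4 = 121; sign = (−1)^121 = -1.
The Jacobi symbol (53|125) = -1 (Zolotarev) agrees.

-1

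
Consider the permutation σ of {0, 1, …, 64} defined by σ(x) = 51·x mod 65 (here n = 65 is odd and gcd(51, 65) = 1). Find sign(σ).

+1

Orbit of 51 under x↦51x: [51, 1]… (length divides ord_65(51)).
The orbit structure of x ↦ 51x mod 65: 35 orbits of sizes [2, 2, 2, 2, 2, 2, 2, 2, 2, 2, 2, 2, 2, 2, 2, 2, 2, 2, 2, 2, 2, 2, 2, 2, 2, 2, 2, 2, 2, 2, 1, 1, 1, 1, 1].
Σ(ℓ_i−1) = 65−35 = 30; sign = (−1)^30 = +1.
The Jacobi symbol (51|65) = +1 (Zolotarev) agrees.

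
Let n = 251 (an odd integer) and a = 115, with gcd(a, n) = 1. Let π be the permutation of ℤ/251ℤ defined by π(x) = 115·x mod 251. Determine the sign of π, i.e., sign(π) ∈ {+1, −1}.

+1

Trace 189: π^k(189) = [189, 149, 67, 175, 45, 155, 4] for k=0..6.
Decompose π into cycles: lengths [125, 125, 1] (3 cycles, including the fixed point 0).
sign(π) = (−1)^{n − #cycles} = (−1)^{251−3} = (−1)^248 = +1.
Zolotarev: (115|251) = +1, matching the cycle-count sign.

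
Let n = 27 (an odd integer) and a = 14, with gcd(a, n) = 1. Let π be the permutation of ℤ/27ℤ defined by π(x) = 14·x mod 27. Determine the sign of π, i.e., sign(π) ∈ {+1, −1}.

Orbit of 17 under x↦14x: [17, 22, 11, 19, 23, 25, 26]… (length divides ord_27(14)).
4 cycles of lengths [18, 6, 2, 1].
27 − 4 = 23 transpositions; sign(π) = (−1)^23 = -1.
Via Zolotarev, sign(π_{14}) = (14|27) = -1.

-1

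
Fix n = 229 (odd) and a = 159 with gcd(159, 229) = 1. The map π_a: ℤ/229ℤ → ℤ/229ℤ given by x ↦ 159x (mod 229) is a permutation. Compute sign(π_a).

+1

Start at x=173: 173 → 27 → 171 → 167 → 218 → 83 → 144 → … (one orbit).
The orbit structure of x ↦ 159x mod 229: 5 orbits of sizes [57, 57, 57, 57, 1].
229 − 5 = 224 transpositions; sign(π) = (−1)^224 = +1.
Via Zolotarev, sign(π_{159}) = (159|229) = +1.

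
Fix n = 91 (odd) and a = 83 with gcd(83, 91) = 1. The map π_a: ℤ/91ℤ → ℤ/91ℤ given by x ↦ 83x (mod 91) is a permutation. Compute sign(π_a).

Orbit of 83 under x↦83x: [83, 64, 34, 1]… (length divides ord_91(83)).
The orbit structure of x ↦ 83x mod 91: 25 orbits of sizes [4, 4, 4, 4, 4, 4, 4, 4, 4, 4, 4, 4, 4, 4, 4, 4, 4, 4, 4, 4, 4, 2, 2, 2, 1].
n − c = 91 − 25 = 66; sign = (−1)^66 = +1.
Zolotarev: (83|91) = +1, matching the cycle-count sign.

+1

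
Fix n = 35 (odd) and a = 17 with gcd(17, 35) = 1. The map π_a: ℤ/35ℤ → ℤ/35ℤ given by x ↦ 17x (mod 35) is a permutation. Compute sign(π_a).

+1

Trace 29: π^k(29) = [29, 3, 16, 27, 4, 33, 1] for k=0..6.
π_17 has 5 disjoint cycles with lengths [12, 12, 6, 4, 1] on {0,…,34}.
With 5 cycles on 35 points, sign = (−1)^{35−5} = +1.
The Jacobi symbol (17|35) = +1 (Zolotarev) agrees.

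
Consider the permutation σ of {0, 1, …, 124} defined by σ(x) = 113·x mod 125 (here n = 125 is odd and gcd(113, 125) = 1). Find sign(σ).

-1

Start at x=72: 72 → 11 → 118 → 84 → 117 → 96 → 98 → … (one orbit).
π_113 has 4 disjoint cycles with lengths [100, 20, 4, 1] on {0,…,124}.
sign(π) = (−1)^{n − #cycles} = (−1)^{125−4} = (−1)^121 = -1.
Check: (113/125) = -1 by Zolotarev.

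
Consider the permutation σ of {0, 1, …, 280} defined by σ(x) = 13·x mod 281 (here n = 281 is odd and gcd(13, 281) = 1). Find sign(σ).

-1

Start at x=50: 50 → 88 → 20 → 260 → 8 → 104 → 228 → … (one orbit).
π_13 has 2 disjoint cycles with lengths [280, 1] on {0,…,280}.
With 2 cycles on 281 points, sign = (−1)^{281−2} = -1.
Check: (13/281) = -1 by Zolotarev.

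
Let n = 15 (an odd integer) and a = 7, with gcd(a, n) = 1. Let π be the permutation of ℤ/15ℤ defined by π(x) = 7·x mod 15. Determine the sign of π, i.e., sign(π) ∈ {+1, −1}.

-1

Start at x=7: 7 → 4 → 13 → 1 → 7 (one orbit).
The orbit structure of x ↦ 7x mod 15: 6 orbits of sizes [4, 4, 4, 1, 1, 1].
sign(π) = (−1)^{n − #cycles} = (−1)^{15−6} = (−1)^9 = -1.
Zolotarev: (7|15) = -1, matching the cycle-count sign.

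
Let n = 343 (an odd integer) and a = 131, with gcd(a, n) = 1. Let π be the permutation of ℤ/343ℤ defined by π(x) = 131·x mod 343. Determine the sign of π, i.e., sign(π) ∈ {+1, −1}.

Orbit of 93 under x↦131x: [93, 178, 337, 243, 277, 272, 303]… (length divides ord_343(131)).
Cycle type of π: 294 + 42 + 6 + 1; total 4 cycles.
4 cycles on 343: each ℓ→(−1)^(ℓ−1), product (−1)^339 = -1.
(131|343)_J = -1 (Zolotarev's lemma cross-check).

-1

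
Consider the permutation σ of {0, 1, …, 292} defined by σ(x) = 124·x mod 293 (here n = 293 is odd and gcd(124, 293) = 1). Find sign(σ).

Start at x=95: 95 → 60 → 115 → 196 → 278 → 191 → 244 → … (one orbit).
Cycle type of π: 73×4 + 1; total 5 cycles.
n − c = 293 − 5 = 288; sign = (−1)^288 = +1.

+1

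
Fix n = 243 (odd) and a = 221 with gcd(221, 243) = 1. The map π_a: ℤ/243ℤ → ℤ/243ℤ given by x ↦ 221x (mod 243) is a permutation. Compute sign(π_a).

-1

Start at x=217: 217 → 86 → 52 → 71 → 139 → 101 → 208 → … (one orbit).
π_221 has 6 disjoint cycles with lengths [162, 54, 18, 6, 2, 1] on {0,…,242}.
243 − 6 = 237 transpositions; sign(π) = (−1)^237 = -1.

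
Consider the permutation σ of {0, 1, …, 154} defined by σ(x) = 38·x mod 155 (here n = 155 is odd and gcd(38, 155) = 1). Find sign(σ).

Trace 14: π^k(14) = [14, 67, 66, 28, 134, 132, 56] for k=0..6.
6 cycles of lengths [60, 60, 15, 15, 4, 1].
sign(π) = (−1)^{n − #cycles} = (−1)^{155−6} = (−1)^149 = -1.

-1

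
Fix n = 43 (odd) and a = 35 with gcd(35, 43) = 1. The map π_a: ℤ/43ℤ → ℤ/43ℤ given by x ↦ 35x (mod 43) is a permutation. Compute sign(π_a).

Orbit of 21 under x↦35x: [21, 4, 11, 41, 16, 1, 35]… (length divides ord_43(35)).
The orbit structure of x ↦ 35x mod 43: 7 orbits of sizes [7, 7, 7, 7, 7, 7, 1].
n − c = 43 − 7 = 36; sign = (−1)^36 = +1.
Zolotarev: (35|43) = +1, matching the cycle-count sign.

+1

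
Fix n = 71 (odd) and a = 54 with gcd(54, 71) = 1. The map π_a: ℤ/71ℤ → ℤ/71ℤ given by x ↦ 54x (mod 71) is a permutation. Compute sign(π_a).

+1

Orbit of 54 under x↦54x: [54, 5, 57, 25, 1]… (length divides ord_71(54)).
15 cycles of lengths [5, 5, 5, 5, 5, 5, 5, 5, 5, 5, 5, 5, 5, 5, 1].
Σ(ℓ_i−1) = 71−15 = 56; sign = (−1)^56 = +1.
Zolotarev: (54|71) = +1, matching the cycle-count sign.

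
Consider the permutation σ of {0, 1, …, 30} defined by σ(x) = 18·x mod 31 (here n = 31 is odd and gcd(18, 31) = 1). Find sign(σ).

+1

Start at x=7: 7 → 2 → 5 → 28 → 8 → 20 → 19 → … (one orbit).
π_18 has 3 disjoint cycles with lengths [15, 15, 1] on {0,…,30}.
3 cycles on 31: each ℓ→(−1)^(ℓ−1), product (−1)^28 = +1.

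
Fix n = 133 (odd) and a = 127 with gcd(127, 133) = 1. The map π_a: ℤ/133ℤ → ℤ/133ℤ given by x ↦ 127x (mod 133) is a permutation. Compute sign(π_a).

Start at x=127: 127 → 36 → 50 → 99 → 71 → 106 → 29 → … (one orbit).
Decompose π into cycles: lengths [18, 18, 18, 18, 18, 18, 18, 1, 1, 1, 1, 1, 1, 1] (14 cycles, including the fixed point 0).
133 − 14 = 119 transpositions; sign(π) = (−1)^119 = -1.
The Jacobi symbol (127|133) = -1 (Zolotarev) agrees.

-1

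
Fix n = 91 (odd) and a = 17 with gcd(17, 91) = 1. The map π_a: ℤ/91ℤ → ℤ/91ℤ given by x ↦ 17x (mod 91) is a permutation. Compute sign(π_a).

Start at x=17: 17 → 16 → 90 → 74 → 75 → 1 → 17 (one orbit).
Cycle type of π: 6×15 + 1; total 16 cycles.
16 cycles on 91: each ℓ→(−1)^(ℓ−1), product (−1)^75 = -1.

-1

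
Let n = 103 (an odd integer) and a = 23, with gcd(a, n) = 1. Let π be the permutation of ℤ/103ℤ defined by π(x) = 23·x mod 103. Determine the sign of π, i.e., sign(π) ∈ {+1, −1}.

+1

Trace 30: π^k(30) = [30, 72, 8, 81, 9, 1, 23] for k=0..6.
Cycle lengths of π_23 on ℤ/103ℤ: [17, 17, 17, 17, 17, 17, 1]; 7 cycles in total.
7 cycles on 103: each ℓ→(−1)^(ℓ−1), product (−1)^96 = +1.
Check: (23/103) = +1 by Zolotarev.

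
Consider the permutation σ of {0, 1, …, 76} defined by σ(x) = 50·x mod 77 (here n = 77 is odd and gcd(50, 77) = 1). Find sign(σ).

Trace 57: π^k(57) = [57, 1, 50, 36, 29, 64, 43] for k=0..6.
Cycle lengths of π_50 on ℤ/77ℤ: [10, 10, 10, 10, 10, 10, 10, 1, 1, 1, 1, 1, 1, 1]; 14 cycles in total.
14 cycles on 77: each ℓ→(−1)^(ℓ−1), product (−1)^63 = -1.

-1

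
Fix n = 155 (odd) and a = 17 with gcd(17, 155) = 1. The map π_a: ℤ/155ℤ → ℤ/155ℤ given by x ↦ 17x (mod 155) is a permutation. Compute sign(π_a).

Trace 37: π^k(37) = [37, 9, 153, 121, 42, 94, 48] for k=0..6.
Cycle type of π: 60×2 + 30 + 4 + 1; total 5 cycles.
Σ(ℓ_i−1) = 155−5 = 150; sign = (−1)^150 = +1.
(17|155)_J = +1 (Zolotarev's lemma cross-check).

+1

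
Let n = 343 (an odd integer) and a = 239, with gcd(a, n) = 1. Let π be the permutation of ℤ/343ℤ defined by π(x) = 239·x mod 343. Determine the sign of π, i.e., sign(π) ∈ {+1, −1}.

+1

Start at x=176: 176 → 218 → 309 → 106 → 295 → 190 → 134 → … (one orbit).
19 cycles of lengths [49, 49, 49, 49, 49, 49, 7, 7, 7, 7, 7, 7, 1, 1, 1, 1, 1, 1, 1].
343 − 19 = 324 transpositions; sign(π) = (−1)^324 = +1.
Check: (239/343) = +1 by Zolotarev.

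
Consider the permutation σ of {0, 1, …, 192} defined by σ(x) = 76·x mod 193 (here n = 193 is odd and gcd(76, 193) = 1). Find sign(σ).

-1

Start at x=182: 182 → 129 → 154 → 124 → 160 → 1 → 76 → … (one orbit).
Cycle lengths of π_76 on ℤ/193ℤ: [64, 64, 64, 1]; 4 cycles in total.
sign(π) = (−1)^{n − #cycles} = (−1)^{193−4} = (−1)^189 = -1.
Check: (76/193) = -1 by Zolotarev.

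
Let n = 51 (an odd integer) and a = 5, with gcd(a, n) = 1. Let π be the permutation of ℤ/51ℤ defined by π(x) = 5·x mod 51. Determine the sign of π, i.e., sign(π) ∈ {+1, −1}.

Start at x=29: 29 → 43 → 11 → 4 → 20 → 49 → 41 → … (one orbit).
The orbit structure of x ↦ 5x mod 51: 5 orbits of sizes [16, 16, 16, 2, 1].
5 cycles on 51: each ℓ→(−1)^(ℓ−1), product (−1)^46 = +1.
(5|51)_J = +1 (Zolotarev's lemma cross-check).

+1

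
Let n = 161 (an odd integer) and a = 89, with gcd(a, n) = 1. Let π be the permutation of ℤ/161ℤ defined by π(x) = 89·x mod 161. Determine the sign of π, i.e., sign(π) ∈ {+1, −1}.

+1

Trace 123: π^k(123) = [123, 160, 72, 129, 50, 103, 151] for k=0..6.
5 cycles of lengths [66, 66, 22, 6, 1].
161 − 5 = 156 transpositions; sign(π) = (−1)^156 = +1.
Via Zolotarev, sign(π_{89}) = (89|161) = +1.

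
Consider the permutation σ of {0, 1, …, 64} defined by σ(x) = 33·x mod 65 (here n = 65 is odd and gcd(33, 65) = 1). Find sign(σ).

+1

Start at x=1: 1 → 33 → 49 → 57 → 61 → 63 → 64 → … (one orbit).
7 cycles of lengths [12, 12, 12, 12, 12, 4, 1].
65 − 7 = 58 transpositions; sign(π) = (−1)^58 = +1.
(33|65)_J = +1 (Zolotarev's lemma cross-check).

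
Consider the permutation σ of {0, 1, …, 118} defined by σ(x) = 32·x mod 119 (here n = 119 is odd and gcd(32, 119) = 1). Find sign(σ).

+1

Trace 60: π^k(60) = [60, 16, 36, 81, 93, 1, 32] for k=0..6.
Cycle lengths of π_32 on ℤ/119ℤ: [24, 24, 24, 24, 8, 8, 3, 3, 1]; 9 cycles in total.
sign(π) = (−1)^{n − #cycles} = (−1)^{119−9} = (−1)^110 = +1.
Zolotarev: (32|119) = +1, matching the cycle-count sign.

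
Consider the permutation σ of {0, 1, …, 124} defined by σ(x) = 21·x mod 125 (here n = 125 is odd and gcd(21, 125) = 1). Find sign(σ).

Trace 46: π^k(46) = [46, 91, 36, 6, 1, 21, 66] for k=0..6.
Cycle lengths of π_21 on ℤ/125ℤ: [25, 25, 25, 25, 5, 5, 5, 5, 1, 1, 1, 1, 1]; 13 cycles in total.
n − c = 125 − 13 = 112; sign = (−1)^112 = +1.

+1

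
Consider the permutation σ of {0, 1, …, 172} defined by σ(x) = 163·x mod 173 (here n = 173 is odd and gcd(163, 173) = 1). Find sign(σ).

+1

Orbit of 96 under x↦163x: [96, 78, 85, 15, 23, 116, 51]… (length divides ord_173(163)).
The orbit structure of x ↦ 163x mod 173: 3 orbits of sizes [86, 86, 1].
n − c = 173 − 3 = 170; sign = (−1)^170 = +1.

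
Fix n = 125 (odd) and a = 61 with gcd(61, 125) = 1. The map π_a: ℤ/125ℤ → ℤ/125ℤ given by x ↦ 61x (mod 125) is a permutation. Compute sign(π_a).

Trace 56: π^k(56) = [56, 41, 1, 61, 96, 106, 91] for k=0..6.
13 cycles of lengths [25, 25, 25, 25, 5, 5, 5, 5, 1, 1, 1, 1, 1].
With 13 cycles on 125 points, sign = (−1)^{125−13} = +1.

+1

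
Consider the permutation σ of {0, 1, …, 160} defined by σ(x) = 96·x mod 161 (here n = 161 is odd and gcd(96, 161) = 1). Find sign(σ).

Trace 1: π^k(1) = [1, 96, 39, 41, 72, 150, 71] for k=0..6.
The orbit structure of x ↦ 96x mod 161: 6 orbits of sizes [66, 66, 11, 11, 6, 1].
sign(π) = (−1)^{n − #cycles} = (−1)^{161−6} = (−1)^155 = -1.

-1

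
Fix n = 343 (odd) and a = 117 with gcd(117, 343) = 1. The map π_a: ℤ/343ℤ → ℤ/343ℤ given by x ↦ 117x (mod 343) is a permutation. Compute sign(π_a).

Start at x=166: 166 → 214 → 342 → 226 → 31 → 197 → 68 → … (one orbit).
16 cycles of lengths [42, 42, 42, 42, 42, 42, 42, 6, 6, 6, 6, 6, 6, 6, 6, 1].
n − c = 343 − 16 = 327; sign = (−1)^327 = -1.
Zolotarev: (117|343) = -1, matching the cycle-count sign.

-1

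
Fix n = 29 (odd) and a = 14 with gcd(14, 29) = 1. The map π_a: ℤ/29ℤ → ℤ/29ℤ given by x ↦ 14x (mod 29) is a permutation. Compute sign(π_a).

Orbit of 18 under x↦14x: [18, 20, 19, 5, 12, 23, 3]… (length divides ord_29(14)).
Decompose π into cycles: lengths [28, 1] (2 cycles, including the fixed point 0).
Σ(ℓ_i−1) = 29−2 = 27; sign = (−1)^27 = -1.

-1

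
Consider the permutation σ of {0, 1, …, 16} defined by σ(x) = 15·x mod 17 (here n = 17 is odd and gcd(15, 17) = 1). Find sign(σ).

Start at x=2: 2 → 13 → 8 → 1 → 15 → 4 → 9 → … (one orbit).
The orbit structure of x ↦ 15x mod 17: 3 orbits of sizes [8, 8, 1].
3 cycles on 17: each ℓ→(−1)^(ℓ−1), product (−1)^14 = +1.
Via Zolotarev, sign(π_{15}) = (15|17) = +1.

+1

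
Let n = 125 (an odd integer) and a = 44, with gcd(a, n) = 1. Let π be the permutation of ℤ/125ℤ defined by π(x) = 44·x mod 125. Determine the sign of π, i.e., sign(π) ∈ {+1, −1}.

+1

Orbit of 26 under x↦44x: [26, 19, 86, 34, 121, 74, 6]… (length divides ord_125(44)).
7 cycles of lengths [50, 50, 10, 10, 2, 2, 1].
Σ(ℓ_i−1) = 125−7 = 118; sign = (−1)^118 = +1.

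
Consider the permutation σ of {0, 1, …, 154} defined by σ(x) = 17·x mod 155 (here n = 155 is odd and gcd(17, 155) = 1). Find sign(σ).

Start at x=27: 27 → 149 → 53 → 126 → 127 → 144 → 123 → … (one orbit).
Cycle lengths of π_17 on ℤ/155ℤ: [60, 60, 30, 4, 1]; 5 cycles in total.
5 cycles on 155: each ℓ→(−1)^(ℓ−1), product (−1)^150 = +1.
The Jacobi symbol (17|155) = +1 (Zolotarev) agrees.

+1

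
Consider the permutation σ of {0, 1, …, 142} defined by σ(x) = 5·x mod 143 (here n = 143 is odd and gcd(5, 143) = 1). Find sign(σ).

-1

Trace 12: π^k(12) = [12, 60, 14, 70, 64, 34, 27] for k=0..6.
Cycle type of π: 20×6 + 5×2 + 4×3 + 1; total 12 cycles.
sign(π) = (−1)^{n − #cycles} = (−1)^{143−12} = (−1)^131 = -1.
Via Zolotarev, sign(π_{5}) = (5|143) = -1.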